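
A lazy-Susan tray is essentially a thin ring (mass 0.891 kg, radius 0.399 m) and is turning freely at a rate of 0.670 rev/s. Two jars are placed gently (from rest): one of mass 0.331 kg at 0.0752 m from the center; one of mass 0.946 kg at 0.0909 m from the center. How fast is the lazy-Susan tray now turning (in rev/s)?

ω_f ≈ 0.627 rev/s

No external torque acts about the center; L_before = L_after.
I_p = (0.891)(0.399)² = 0.1418 kg·m².
Added inertia Σmr² = (0.331)(0.0752)² + (0.946)(0.0909)² = 0.009688 kg·m²; I_f = 0.1418 + 0.009688 = 0.1515 kg·m².
ω_f = I_p ω_i / I_f = (0.1418)(0.670) / 0.1515 = 0.6272 rev/s.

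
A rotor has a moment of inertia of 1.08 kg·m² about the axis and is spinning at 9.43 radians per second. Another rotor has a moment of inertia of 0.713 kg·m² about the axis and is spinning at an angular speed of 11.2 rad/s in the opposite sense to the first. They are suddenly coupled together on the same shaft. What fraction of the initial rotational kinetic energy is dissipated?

fraction ≈ 0.985

No external torque acts about the common axis, so total angular momentum is conserved.
Taking A's sense as positive: L = (1.080)(9.43) − (0.7130)(11.2) = 2.199 kg·m²·rad/s.
Combined I = 1.080 + 0.7130 = 1.793 kg·m².
ω_f = L / I = 2.199 / 1.793 = 1.226 rad/s.
KE_i = ½ΣIω² = 92.74 J; KE_f = ½(1.793)(1.226)² = 1.348 J.
Fraction dissipated = (KE_i − KE_f)/KE_i = 0.9855.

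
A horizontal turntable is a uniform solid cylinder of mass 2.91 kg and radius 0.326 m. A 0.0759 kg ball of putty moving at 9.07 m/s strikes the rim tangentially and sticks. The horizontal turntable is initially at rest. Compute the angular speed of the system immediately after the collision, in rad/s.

|ω_f| ≈ 1.38 rad/s

About the axle the impulsive forces during the collision are internal, so angular momentum about that axis is conserved.
I_p = ½(2.91)(0.326)² = 0.1546 kg·m². Taking the sense of the ball of putty's angular momentum as positive, L_{ball} = m v R = (0.0759)(9.07)(0.326) = 0.2244 kg·m²/s.
L_i = 0 + 0.2244 = 0.2244 kg·m²/s.
After sticking, I_f = I_p + m R² = 0.1546 + (0.0759)(0.326)² = 0.1627 kg·m².
ω_f = L_i / I_f = 0.2244 / 0.1627 = 1.379 rad/s.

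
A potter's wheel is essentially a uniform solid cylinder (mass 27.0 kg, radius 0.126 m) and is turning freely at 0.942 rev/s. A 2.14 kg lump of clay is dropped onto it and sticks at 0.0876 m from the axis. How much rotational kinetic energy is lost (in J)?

No external torque acts about the axis; L_before = L_after.
I_p = ½(27.0)(0.126)² = 0.2143 kg·m².
Added inertia Σmr² = (2.14)(0.0876)² = 0.01642 kg·m²; I_f = 0.2143 + 0.01642 = 0.2307 kg·m².
ω_f = I_p ω_i / I_f = (0.2143)(0.942) / 0.2307 = 0.8750 rev/s.
KE_i = ½(0.2143)(5.919 rad/s)² = 3.754 J; KE_f = ½(0.2307)(5.498)² = 3.487 J.

energy lost ≈ 0.267 J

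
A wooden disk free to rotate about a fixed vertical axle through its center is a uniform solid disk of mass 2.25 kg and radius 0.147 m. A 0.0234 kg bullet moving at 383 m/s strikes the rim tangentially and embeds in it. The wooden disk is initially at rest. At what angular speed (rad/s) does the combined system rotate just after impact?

|ω_f| ≈ 53.1 rad/s

About the axle the impulsive forces during the collision are internal, so angular momentum about that axis is conserved.
I_p = ½(2.25)(0.147)² = 0.02431 kg·m². Taking the sense of the bullet's angular momentum as positive, L_{bullet} = m v R = (0.0234)(383)(0.147) = 1.317 kg·m²/s.
L_i = 0 + 1.317 = 1.317 kg·m²/s.
After sticking, I_f = I_p + m R² = 0.02431 + (0.0234)(0.147)² = 0.02482 kg·m².
ω_f = L_i / I_f = 1.317 / 0.02482 = 53.09 rad/s.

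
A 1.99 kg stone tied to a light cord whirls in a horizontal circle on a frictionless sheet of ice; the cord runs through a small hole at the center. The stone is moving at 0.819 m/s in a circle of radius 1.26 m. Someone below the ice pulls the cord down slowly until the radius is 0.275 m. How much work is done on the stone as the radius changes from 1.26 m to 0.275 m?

The only horizontal force on the mass is along the cord (radial), so it exerts no torque about the hole and angular momentum m v r is conserved.
v₂ = v₁ r₁ / r₂ = (0.819)(1.26) / (0.275) = 3.753 m/s.
W = ΔKE = ½m(v₂² − v₁²) = 13.34 J.

W ≈ 13.3 J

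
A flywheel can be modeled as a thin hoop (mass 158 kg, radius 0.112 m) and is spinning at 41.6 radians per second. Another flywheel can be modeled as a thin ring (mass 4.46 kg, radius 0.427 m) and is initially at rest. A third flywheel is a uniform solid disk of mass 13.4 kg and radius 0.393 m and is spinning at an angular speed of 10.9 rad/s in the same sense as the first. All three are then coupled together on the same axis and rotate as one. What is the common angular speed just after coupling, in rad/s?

No external torque acts about the common axis, so total angular momentum is conserved.
Moments of inertia: I_A = (158)(0.112)² = 1.982 kg·m²; I_B = (4.46)(0.427)² = 0.8132 kg·m²; I_C = ½(13.4)(0.393)² = 1.035 kg·m².
Taking A's sense as positive: L = (1.982)(41.6) + (1.035)(10.9) = 93.73 kg·m²·rad/s.
Combined I = 1.982 + 0.8132 + 1.035 = 3.830 kg·m².
ω_f = L / I = 93.73 / 3.830 = 24.47 rad/s.

|ω_f| ≈ 24.5 rad/s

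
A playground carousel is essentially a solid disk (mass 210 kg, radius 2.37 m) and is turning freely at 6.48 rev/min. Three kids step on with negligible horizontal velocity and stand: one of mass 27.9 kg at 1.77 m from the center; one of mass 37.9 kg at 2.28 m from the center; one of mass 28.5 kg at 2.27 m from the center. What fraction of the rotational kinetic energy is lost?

fraction ≈ 0.422

No external torque acts about the center; L_before = L_after.
I_p = ½(210)(2.37)² = 589.8 kg·m².
Added inertia Σmr² = (27.9)(1.77)² + (37.9)(2.28)² + (28.5)(2.27)² = 431.3 kg·m²; I_f = 589.8 + 431.3 = 1021 kg·m².
ω_f = I_p ω_i / I_f = (589.8)(6.48) / 1021 = 3.743 rpm.
KE_i = ½(589.8)(0.6786 rad/s)² = 135.8 J; KE_f = ½(1021)(0.3920)² = 78.43 J.
Fraction lost = 0.4224.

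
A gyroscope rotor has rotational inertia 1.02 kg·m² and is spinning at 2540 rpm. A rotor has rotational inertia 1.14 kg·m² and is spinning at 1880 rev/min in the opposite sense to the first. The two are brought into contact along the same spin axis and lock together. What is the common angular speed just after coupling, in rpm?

|ω_f| ≈ 207 rpm

The coupling torques are internal; angular momentum about the shared axis is conserved.
Taking A's sense as positive: L = (1.020)(2540) − (1.140)(1880) = 447.6 kg·m²·rpm.
Combined I = 1.020 + 1.140 = 2.160 kg·m².
ω_f = L / I = 447.6 / 2.160 = 207.2 rpm.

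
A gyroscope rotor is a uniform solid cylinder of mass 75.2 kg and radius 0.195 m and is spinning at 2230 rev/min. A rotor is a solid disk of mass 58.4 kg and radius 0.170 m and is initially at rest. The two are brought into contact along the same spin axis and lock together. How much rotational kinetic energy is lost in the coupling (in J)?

The coupling torques are internal; angular momentum about the shared axis is conserved.
Moments of inertia: I_A = ½(75.2)(0.195)² = 1.430 kg·m²; I_B = ½(58.4)(0.170)² = 0.8439 kg·m².
Taking A's sense as positive: L = (1.430)(2230) = 3188 kg·m²·rpm.
Combined I = 1.430 + 0.8439 = 2.274 kg·m².
ω_f = L / I = 3188 / 2.274 = 1402 rpm.
KE_i = ½ΣIω² = 38980 J; KE_f = ½(2.274)(146.8)² = 24520 J.

ΔKE lost ≈ 14500 J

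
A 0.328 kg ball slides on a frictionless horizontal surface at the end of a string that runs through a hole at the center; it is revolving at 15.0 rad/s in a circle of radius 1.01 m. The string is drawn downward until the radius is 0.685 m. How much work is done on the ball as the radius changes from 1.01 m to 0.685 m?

W ≈ 44.2 J

The constraining force is radial, so m r² ω about the center is conserved.
ω₂ = ω₁ (r₁/r₂)² = (15.0)(1.01/0.685)² = 32.61 rad/s.
W = ΔKE = ½m(v₂² − v₁²) = 44.19 J.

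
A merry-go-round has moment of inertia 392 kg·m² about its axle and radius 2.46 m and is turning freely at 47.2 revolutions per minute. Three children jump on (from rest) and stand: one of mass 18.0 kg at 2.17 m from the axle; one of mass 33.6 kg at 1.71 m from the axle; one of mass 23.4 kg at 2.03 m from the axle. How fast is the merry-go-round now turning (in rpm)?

ω_f ≈ 27.6 rpm

The added mass arrives with no angular momentum about the axle, and any external torque about the axle is negligible, so the system's angular momentum is conserved.
Added inertia Σmr² = (18.0)(2.17)² + (33.6)(1.71)² + (23.4)(2.03)² = 279.4 kg·m²; I_f = 392.0 + 279.4 = 671.4 kg·m².
ω_f = I_p ω_i / I_f = (392.0)(47.2) / 671.4 = 27.56 rpm.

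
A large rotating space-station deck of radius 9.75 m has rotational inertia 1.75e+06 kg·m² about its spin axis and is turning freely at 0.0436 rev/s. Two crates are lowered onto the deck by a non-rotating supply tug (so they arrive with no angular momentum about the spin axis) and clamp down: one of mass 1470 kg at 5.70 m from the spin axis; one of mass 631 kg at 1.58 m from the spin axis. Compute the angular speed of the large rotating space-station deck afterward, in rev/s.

The added mass arrives with no angular momentum about the spin axis, and any external torque about the spin axis is negligible, so the system's angular momentum is conserved.
Added inertia Σmr² = (1470)(5.70)² + (631)(1.58)² = 49340 kg·m²; I_f = 1.750e+06 + 49340 = 1.799e+06 kg·m².
ω_f = I_p ω_i / I_f = (1.750e+06)(0.0436) / 1.799e+06 = 0.04240 rev/s.

ω_f ≈ 0.0424 rev/s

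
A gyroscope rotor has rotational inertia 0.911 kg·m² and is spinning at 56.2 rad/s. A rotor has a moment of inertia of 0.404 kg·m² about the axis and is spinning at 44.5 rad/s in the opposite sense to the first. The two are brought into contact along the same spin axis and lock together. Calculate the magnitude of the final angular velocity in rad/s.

The coupling torques are internal; angular momentum about the shared axis is conserved.
Taking A's sense as positive: L = (0.9110)(56.2) − (0.4040)(44.5) = 33.22 kg·m²·rad/s.
Combined I = 0.9110 + 0.4040 = 1.315 kg·m².
ω_f = L / I = 33.22 / 1.315 = 25.26 rad/s.

|ω_f| ≈ 25.3 rad/s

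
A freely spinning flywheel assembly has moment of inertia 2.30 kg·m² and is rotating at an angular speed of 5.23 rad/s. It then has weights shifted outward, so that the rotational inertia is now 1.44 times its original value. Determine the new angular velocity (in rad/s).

No external torque acts about the spin axis, so angular momentum is conserved.
I₂ = 1.44 × 2.30 = 3.312 kg·m².
ω₂ = I₁ω₁ / I₂ = (2.300)(5.23 rad/s) / (3.312) = 3.632 rad/s.

ω₂ ≈ 3.63 rad/s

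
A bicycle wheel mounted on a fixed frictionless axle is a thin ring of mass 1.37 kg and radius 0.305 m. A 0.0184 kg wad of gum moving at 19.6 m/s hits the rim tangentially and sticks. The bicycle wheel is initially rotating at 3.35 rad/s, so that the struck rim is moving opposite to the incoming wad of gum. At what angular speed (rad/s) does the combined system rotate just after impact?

The axle reaction passes through the axle and exerts no torque about it; angular momentum about the axle is conserved through the impact.
I_p = (1.37)(0.305)² = 0.1274 kg·m². Taking the sense of the wad of gum's angular momentum as positive, L_{wad} = m v R = (0.0184)(19.6)(0.305) = 0.1100 kg·m²/s.
L_i = −I_p ω_p + m v R = −(0.1274)(3.35) + 0.1100 = -0.3169 kg·m²/s.
After sticking, I_f = I_p + m R² = 0.1274 + (0.0184)(0.305)² = 0.1292 kg·m².
ω_f = L_i / I_f = -0.3169 / 0.1292 = -2.454 rad/s.

|ω_f| ≈ 2.45 rad/s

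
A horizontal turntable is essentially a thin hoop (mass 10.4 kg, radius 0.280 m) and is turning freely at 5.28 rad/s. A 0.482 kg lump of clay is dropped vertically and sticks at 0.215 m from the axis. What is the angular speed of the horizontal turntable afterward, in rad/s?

No external torque acts about the axis; L_before = L_after.
I_p = (10.4)(0.280)² = 0.8154 kg·m².
Added inertia Σmr² = (0.482)(0.215)² = 0.02228 kg·m²; I_f = 0.8154 + 0.02228 = 0.8376 kg·m².
ω_f = I_p ω_i / I_f = (0.8154)(5.28) / 0.8376 = 5.140 rad/s.

ω_f ≈ 5.14 rad/s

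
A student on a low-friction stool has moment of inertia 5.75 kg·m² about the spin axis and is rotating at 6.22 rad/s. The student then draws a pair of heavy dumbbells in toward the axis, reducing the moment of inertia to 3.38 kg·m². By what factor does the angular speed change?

With no external torque about the axis, L is conserved: I₁ω₁ = I₂ω₂.
ω₂/ω₁ = I₁/I₂ = 5.750 / 3.380 = 1.701.

ω₂/ω₁ ≈ 1.70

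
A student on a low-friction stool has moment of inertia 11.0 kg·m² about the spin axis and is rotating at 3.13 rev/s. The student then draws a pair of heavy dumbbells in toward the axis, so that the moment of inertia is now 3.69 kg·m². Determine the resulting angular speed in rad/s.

ω₂ ≈ 58.6 rad/s

With no external torque about the axis, L is conserved: I₁ω₁ = I₂ω₂.
ω₂ = I₁ω₁ / I₂ = (11.00)(3.13 rev/s) / (3.690) = 9.331 rev/s = 58.63 rad/s.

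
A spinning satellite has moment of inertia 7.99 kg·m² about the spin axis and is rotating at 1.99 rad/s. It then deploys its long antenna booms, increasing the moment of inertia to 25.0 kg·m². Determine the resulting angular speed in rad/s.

ω₂ ≈ 0.636 rad/s

No external torque acts about the spin axis, so angular momentum is conserved.
ω₂ = I₁ω₁ / I₂ = (7.990)(1.99 rad/s) / (25.00) = 0.6360 rad/s.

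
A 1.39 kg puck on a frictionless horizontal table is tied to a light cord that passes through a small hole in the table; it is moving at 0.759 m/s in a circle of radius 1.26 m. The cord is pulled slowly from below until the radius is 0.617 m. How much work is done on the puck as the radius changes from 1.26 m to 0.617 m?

W ≈ 1.27 J

The only horizontal force on the mass is along the cord (radial), so it exerts no torque about the hole and angular momentum m v r is conserved.
v₂ = v₁ r₁ / r₂ = (0.759)(1.26) / (0.617) = 1.550 m/s.
W = ΔKE = ½m(v₂² − v₁²) = 1.269 J.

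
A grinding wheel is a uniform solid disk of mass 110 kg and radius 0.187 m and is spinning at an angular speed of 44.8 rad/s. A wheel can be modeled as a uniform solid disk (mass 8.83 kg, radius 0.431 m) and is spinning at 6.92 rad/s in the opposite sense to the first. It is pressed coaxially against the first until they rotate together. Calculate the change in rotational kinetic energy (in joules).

ΔKE ≈ -769 J

No external torque acts about the common axis, so total angular momentum is conserved.
Moments of inertia: I_A = ½(110)(0.187)² = 1.923 kg·m²; I_B = ½(8.83)(0.431)² = 0.8201 kg·m².
Taking A's sense as positive: L = (1.923)(44.8) − (0.8201)(6.92) = 80.49 kg·m²·rad/s.
Combined I = 1.923 + 0.8201 = 2.743 kg·m².
ω_f = L / I = 80.49 / 2.743 = 29.34 rad/s.
KE_i = ½ΣIω² = 1950 J; KE_f = ½(2.743)(29.34)² = 1181 J.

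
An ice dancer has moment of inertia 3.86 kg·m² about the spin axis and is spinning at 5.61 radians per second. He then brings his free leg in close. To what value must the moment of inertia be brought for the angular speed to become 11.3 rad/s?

I₂ ≈ 1.92 kg·m²

No external torque acts about the spin axis, so angular momentum is conserved.
I₂ = I₁ω₁ / ω₂ = (3.86)(5.61) / (11.3) = 1.916 kg·m².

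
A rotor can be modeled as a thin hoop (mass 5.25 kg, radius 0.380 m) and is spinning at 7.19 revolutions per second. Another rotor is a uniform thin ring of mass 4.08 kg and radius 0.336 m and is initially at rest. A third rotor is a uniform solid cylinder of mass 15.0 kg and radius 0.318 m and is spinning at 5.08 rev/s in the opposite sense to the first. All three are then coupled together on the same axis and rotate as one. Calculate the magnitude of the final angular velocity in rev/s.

|ω_f| ≈ 0.808 rev/s

No external torque acts about the common axis, so total angular momentum is conserved.
Moments of inertia: I_A = (5.25)(0.380)² = 0.7581 kg·m²; I_B = (4.08)(0.336)² = 0.4606 kg·m²; I_C = ½(15.0)(0.318)² = 0.7584 kg·m².
Taking A's sense as positive: L = (0.7581)(7.19) − (0.7584)(5.08) = 1.598 kg·m²·rev/s.
Combined I = 0.7581 + 0.4606 + 0.7584 = 1.977 kg·m².
ω_f = L / I = 1.598 / 1.977 = 0.8082 rev/s.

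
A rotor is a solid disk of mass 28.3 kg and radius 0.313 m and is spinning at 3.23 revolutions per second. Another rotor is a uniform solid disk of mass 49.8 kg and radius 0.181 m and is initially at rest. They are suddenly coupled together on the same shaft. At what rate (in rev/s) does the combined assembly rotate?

|ω_f| ≈ 2.03 rev/s

No external torque acts about the common axis, so total angular momentum is conserved.
Moments of inertia: I_A = ½(28.3)(0.313)² = 1.386 kg·m²; I_B = ½(49.8)(0.181)² = 0.8157 kg·m².
Taking A's sense as positive: L = (1.386)(3.23) = 4.478 kg·m²·rev/s.
Combined I = 1.386 + 0.8157 = 2.202 kg·m².
ω_f = L / I = 4.478 / 2.202 = 2.033 rev/s.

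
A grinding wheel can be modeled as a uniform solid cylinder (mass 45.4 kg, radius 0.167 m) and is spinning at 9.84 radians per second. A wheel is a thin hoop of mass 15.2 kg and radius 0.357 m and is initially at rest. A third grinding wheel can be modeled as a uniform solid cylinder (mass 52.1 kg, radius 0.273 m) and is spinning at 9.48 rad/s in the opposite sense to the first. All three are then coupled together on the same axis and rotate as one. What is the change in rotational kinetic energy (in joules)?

ΔKE ≈ -101 J

No external torque acts about the common axis, so total angular momentum is conserved.
Moments of inertia: I_A = ½(45.4)(0.167)² = 0.6331 kg·m²; I_B = (15.2)(0.357)² = 1.937 kg·m²; I_C = ½(52.1)(0.273)² = 1.941 kg·m².
Taking A's sense as positive: L = (0.6331)(9.84) − (1.941)(9.48) = -12.18 kg·m²·rad/s.
Combined I = 0.6331 + 1.937 + 1.941 = 4.512 kg·m².
ω_f = L / I = -12.18 / 4.512 = -2.699 rad/s.
KE_i = ½ΣIω² = 117.9 J; KE_f = ½(4.512)(2.699)² = 16.43 J.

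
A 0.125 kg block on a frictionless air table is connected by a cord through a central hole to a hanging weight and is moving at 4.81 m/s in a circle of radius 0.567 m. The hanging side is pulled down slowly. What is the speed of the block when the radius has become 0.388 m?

Central (radial) force ⇒ zero torque about the center ⇒ m v r is constant.
v₂ = v₁ r₁ / r₂ = (4.81)(0.567) / (0.388) = 7.029 m/s.

v₂ ≈ 7.03 m/s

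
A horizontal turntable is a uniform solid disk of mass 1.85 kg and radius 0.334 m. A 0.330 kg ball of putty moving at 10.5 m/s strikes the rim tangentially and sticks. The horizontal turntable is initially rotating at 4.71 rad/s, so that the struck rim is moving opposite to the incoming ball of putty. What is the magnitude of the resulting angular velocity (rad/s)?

|ω_f| ≈ 4.79 rad/s

About the axle the impulsive forces during the collision are internal, so angular momentum about that axis is conserved.
I_p = ½(1.85)(0.334)² = 0.1032 kg·m². Taking the sense of the ball of putty's angular momentum as positive, L_{ball} = m v R = (0.330)(10.5)(0.334) = 1.157 kg·m²/s.
L_i = −I_p ω_p + m v R = −(0.1032)(4.71) + 1.157 = 0.6713 kg·m²/s.
After sticking, I_f = I_p + m R² = 0.1032 + (0.330)(0.334)² = 0.1400 kg·m².
ω_f = L_i / I_f = 0.6713 / 0.1400 = 4.795 rad/s.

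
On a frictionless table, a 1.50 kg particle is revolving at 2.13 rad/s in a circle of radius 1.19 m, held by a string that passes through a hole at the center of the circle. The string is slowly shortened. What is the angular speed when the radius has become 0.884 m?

ω₂ ≈ 3.86 rad/s

The constraining force is radial, so m r² ω about the center is conserved.
ω₂ = ω₁ (r₁/r₂)² = (2.13)(1.19/0.884)² = 3.860 rad/s.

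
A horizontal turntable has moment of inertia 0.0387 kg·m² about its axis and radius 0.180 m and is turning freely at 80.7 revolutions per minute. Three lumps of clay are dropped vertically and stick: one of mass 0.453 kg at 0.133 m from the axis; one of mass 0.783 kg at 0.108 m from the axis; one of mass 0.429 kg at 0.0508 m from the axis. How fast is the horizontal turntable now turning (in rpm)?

ω_f ≈ 54.8 rpm

The added mass arrives with no angular momentum about the axis, and any external torque about the axis is negligible, so the system's angular momentum is conserved.
Added inertia Σmr² = (0.453)(0.133)² + (0.783)(0.108)² + (0.429)(0.0508)² = 0.01825 kg·m²; I_f = 0.03870 + 0.01825 = 0.05695 kg·m².
ω_f = I_p ω_i / I_f = (0.03870)(80.7) / 0.05695 = 54.84 rpm.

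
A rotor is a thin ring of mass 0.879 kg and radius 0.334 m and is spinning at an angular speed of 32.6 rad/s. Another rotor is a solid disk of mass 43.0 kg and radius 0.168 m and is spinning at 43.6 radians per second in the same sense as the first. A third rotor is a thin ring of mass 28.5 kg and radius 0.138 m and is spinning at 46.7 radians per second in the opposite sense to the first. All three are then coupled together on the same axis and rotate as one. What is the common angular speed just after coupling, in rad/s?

No external torque acts about the common axis, so total angular momentum is conserved.
Moments of inertia: I_A = (0.879)(0.334)² = 0.09806 kg·m²; I_B = ½(43.0)(0.168)² = 0.6068 kg·m²; I_C = (28.5)(0.138)² = 0.5428 kg·m².
Taking A's sense as positive: L = (0.09806)(32.6) + (0.6068)(43.6) − (0.5428)(46.7) = 4.307 kg·m²·rad/s.
Combined I = 0.09806 + 0.6068 + 0.5428 = 1.248 kg·m².
ω_f = L / I = 4.307 / 1.248 = 3.452 rad/s.

|ω_f| ≈ 3.45 rad/s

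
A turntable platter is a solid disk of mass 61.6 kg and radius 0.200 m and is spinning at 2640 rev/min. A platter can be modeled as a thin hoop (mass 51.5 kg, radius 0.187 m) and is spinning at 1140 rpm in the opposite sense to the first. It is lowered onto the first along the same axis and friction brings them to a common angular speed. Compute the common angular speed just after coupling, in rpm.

|ω_f| ≈ 395 rpm

No external torque acts about the common axis, so total angular momentum is conserved.
Moments of inertia: I_A = ½(61.6)(0.200)² = 1.232 kg·m²; I_B = (51.5)(0.187)² = 1.801 kg·m².
Taking A's sense as positive: L = (1.232)(2640) − (1.801)(1140) = 1199 kg·m²·rpm.
Combined I = 1.232 + 1.801 = 3.033 kg·m².
ω_f = L / I = 1199 / 3.033 = 395.5 rpm.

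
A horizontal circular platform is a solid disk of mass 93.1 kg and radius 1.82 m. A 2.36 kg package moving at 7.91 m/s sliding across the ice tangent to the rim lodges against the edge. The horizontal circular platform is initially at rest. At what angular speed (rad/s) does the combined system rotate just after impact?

The axle reaction passes through the central axle and exerts no torque about it; angular momentum about the central axle is conserved through the impact.
I_p = ½(93.1)(1.82)² = 154.2 kg·m². Taking the sense of the package's angular momentum as positive, L_{package} = m v R = (2.36)(7.91)(1.82) = 33.98 kg·m²/s.
L_i = 0 + 33.98 = 33.98 kg·m²/s.
After sticking, I_f = I_p + m R² = 154.2 + (2.36)(1.82)² = 162.0 kg·m².
ω_f = L_i / I_f = 33.98 / 162.0 = 0.2097 rad/s.

|ω_f| ≈ 0.210 rad/s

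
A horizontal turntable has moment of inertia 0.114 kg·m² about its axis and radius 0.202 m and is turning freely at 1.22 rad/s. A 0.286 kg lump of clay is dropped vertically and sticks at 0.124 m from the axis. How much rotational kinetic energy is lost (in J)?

No external torque acts about the axis; L_before = L_after.
Added inertia Σmr² = (0.286)(0.124)² = 0.004398 kg·m²; I_f = 0.1140 + 0.004398 = 0.1184 kg·m².
ω_f = I_p ω_i / I_f = (0.1140)(1.22) / 0.1184 = 1.175 rad/s.
KE_i = ½(0.1140)(1.220 rad/s)² = 0.08484 J; KE_f = ½(0.1184)(1.175)² = 0.08169 J.

energy lost ≈ 0.00315 J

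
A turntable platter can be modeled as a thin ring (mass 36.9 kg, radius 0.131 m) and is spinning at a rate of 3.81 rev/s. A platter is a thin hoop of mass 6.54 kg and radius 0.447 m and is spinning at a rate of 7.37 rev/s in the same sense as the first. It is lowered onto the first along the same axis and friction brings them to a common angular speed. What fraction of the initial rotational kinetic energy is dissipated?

No external torque acts about the common axis, so total angular momentum is conserved.
Moments of inertia: I_A = (36.9)(0.131)² = 0.6332 kg·m²; I_B = (6.54)(0.447)² = 1.307 kg·m².
Taking A's sense as positive: L = (0.6332)(3.81) + (1.307)(7.37) = 12.04 kg·m²·rev/s.
Combined I = 0.6332 + 1.307 = 1.940 kg·m².
ω_f = L / I = 12.04 / 1.940 = 6.208 rev/s.
KE_i = ½ΣIω² = 1583 J; KE_f = ½(1.940)(39.01)² = 1476 J.
Fraction dissipated = (KE_i − KE_f)/KE_i = 0.06743.

fraction ≈ 0.0674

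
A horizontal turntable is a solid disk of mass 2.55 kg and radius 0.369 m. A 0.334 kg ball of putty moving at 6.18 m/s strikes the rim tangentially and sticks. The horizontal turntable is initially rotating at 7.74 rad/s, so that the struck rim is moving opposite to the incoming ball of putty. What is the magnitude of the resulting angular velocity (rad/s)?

About the axle the impulsive forces during the collision are internal, so angular momentum about that axis is conserved.
I_p = ½(2.55)(0.369)² = 0.1736 kg·m². Taking the sense of the ball of putty's angular momentum as positive, L_{ball} = m v R = (0.334)(6.18)(0.369) = 0.7617 kg·m²/s.
L_i = −I_p ω_p + m v R = −(0.1736)(7.74) + 0.7617 = -0.5820 kg·m²/s.
After sticking, I_f = I_p + m R² = 0.1736 + (0.334)(0.369)² = 0.2191 kg·m².
ω_f = L_i / I_f = -0.5820 / 0.2191 = -2.657 rad/s.

|ω_f| ≈ 2.66 rad/s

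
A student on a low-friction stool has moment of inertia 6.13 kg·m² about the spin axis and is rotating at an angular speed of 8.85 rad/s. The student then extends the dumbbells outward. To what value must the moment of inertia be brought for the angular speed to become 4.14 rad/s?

With no external torque about the axis, L is conserved: I₁ω₁ = I₂ω₂.
I₂ = I₁ω₁ / ω₂ = (6.13)(8.85) / (4.14) = 13.10 kg·m².

I₂ ≈ 13.1 kg·m²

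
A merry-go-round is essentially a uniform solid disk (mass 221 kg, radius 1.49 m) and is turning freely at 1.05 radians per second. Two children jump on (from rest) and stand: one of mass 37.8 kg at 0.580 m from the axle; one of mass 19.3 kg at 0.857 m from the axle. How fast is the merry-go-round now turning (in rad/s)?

No external torque acts about the axle; L_before = L_after.
I_p = ½(221)(1.49)² = 245.3 kg·m².
Added inertia Σmr² = (37.8)(0.580)² + (19.3)(0.857)² = 26.89 kg·m²; I_f = 245.3 + 26.89 = 272.2 kg·m².
ω_f = I_p ω_i / I_f = (245.3)(1.05) / 272.2 = 0.9463 rad/s.

ω_f ≈ 0.946 rad/s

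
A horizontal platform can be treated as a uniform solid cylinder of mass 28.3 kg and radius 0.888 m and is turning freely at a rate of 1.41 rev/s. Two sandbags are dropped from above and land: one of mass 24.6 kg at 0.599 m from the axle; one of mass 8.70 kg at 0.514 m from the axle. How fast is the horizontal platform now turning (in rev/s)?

No external torque acts about the axle; L_before = L_after.
I_p = ½(28.3)(0.888)² = 11.16 kg·m².
Added inertia Σmr² = (24.6)(0.599)² + (8.70)(0.514)² = 11.13 kg·m²; I_f = 11.16 + 11.13 = 22.28 kg·m².
ω_f = I_p ω_i / I_f = (11.16)(1.41) / 22.28 = 0.7060 rev/s.

ω_f ≈ 0.706 rev/s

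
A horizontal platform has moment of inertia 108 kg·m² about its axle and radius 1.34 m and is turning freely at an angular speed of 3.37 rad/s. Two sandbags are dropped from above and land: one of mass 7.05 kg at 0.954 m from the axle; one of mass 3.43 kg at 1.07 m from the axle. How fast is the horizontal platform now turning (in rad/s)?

The added mass arrives with no angular momentum about the axle, and any external torque about the axle is negligible, so the system's angular momentum is conserved.
Added inertia Σmr² = (7.05)(0.954)² + (3.43)(1.07)² = 10.34 kg·m²; I_f = 108.0 + 10.34 = 118.3 kg·m².
ω_f = I_p ω_i / I_f = (108.0)(3.37) / 118.3 = 3.075 rad/s.

ω_f ≈ 3.08 rad/s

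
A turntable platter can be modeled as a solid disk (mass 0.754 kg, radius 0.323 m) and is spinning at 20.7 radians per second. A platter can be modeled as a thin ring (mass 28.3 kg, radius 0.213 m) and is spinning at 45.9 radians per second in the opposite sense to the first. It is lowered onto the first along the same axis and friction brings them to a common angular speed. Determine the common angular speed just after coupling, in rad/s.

No external torque acts about the common axis, so total angular momentum is conserved.
Moments of inertia: I_A = ½(0.754)(0.323)² = 0.03933 kg·m²; I_B = (28.3)(0.213)² = 1.284 kg·m².
Taking A's sense as positive: L = (0.03933)(20.7) − (1.284)(45.9) = -58.12 kg·m²·rad/s.
Combined I = 0.03933 + 1.284 = 1.323 kg·m².
ω_f = L / I = -58.12 / 1.323 = -43.92 rad/s.

|ω_f| ≈ 43.9 rad/s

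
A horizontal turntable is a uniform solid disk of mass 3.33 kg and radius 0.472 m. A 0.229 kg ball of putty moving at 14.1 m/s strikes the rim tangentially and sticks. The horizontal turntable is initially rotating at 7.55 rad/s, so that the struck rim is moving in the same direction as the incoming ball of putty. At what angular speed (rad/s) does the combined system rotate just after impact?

|ω_f| ≈ 10.2 rad/s

About the axle the impulsive forces during the collision are internal, so angular momentum about that axis is conserved.
I_p = ½(3.33)(0.472)² = 0.3709 kg·m². Taking the sense of the ball of putty's angular momentum as positive, L_{ball} = m v R = (0.229)(14.1)(0.472) = 1.524 kg·m²/s.
L_i = +I_p ω_p + m v R = +(0.3709)(7.55) + 1.524 = 4.325 kg·m²/s.
After sticking, I_f = I_p + m R² = 0.3709 + (0.229)(0.472)² = 0.4220 kg·m².
ω_f = L_i / I_f = 4.325 / 0.4220 = 10.25 rad/s.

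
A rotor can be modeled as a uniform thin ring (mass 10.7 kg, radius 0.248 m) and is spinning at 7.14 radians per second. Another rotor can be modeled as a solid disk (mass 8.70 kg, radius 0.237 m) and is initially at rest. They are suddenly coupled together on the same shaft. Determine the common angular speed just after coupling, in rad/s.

|ω_f| ≈ 5.21 rad/s

The coupling torques are internal; angular momentum about the shared axis is conserved.
Moments of inertia: I_A = (10.7)(0.248)² = 0.6581 kg·m²; I_B = ½(8.70)(0.237)² = 0.2443 kg·m².
Taking A's sense as positive: L = (0.6581)(7.14) = 4.699 kg·m²·rad/s.
Combined I = 0.6581 + 0.2443 = 0.9024 kg·m².
ω_f = L / I = 4.699 / 0.9024 = 5.207 rad/s.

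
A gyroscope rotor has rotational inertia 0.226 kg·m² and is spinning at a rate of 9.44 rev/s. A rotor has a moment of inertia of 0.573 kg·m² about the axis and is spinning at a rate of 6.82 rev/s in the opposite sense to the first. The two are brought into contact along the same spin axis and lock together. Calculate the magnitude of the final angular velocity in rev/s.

No external torque acts about the common axis, so total angular momentum is conserved.
Taking A's sense as positive: L = (0.2260)(9.44) − (0.5730)(6.82) = -1.774 kg·m²·rev/s.
Combined I = 0.2260 + 0.5730 = 0.7990 kg·m².
ω_f = L / I = -1.774 / 0.7990 = -2.221 rev/s.

|ω_f| ≈ 2.22 rev/s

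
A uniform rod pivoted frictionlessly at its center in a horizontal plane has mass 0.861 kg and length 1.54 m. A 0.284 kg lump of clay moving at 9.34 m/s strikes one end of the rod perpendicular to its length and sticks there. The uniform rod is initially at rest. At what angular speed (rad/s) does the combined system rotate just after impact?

|ω_f| ≈ 6.03 rad/s

About the pivot the impulsive forces during the collision are internal, so angular momentum about that axis is conserved.
I_p = (1/12)(0.861)(1.54)² = 0.1702 kg·m². Taking the sense of the lump of clay's angular momentum as positive, L_{lump} = m v R = (0.284)(9.34)(1.54/2) = 2.042 kg·m²/s.
L_i = 0 + 2.042 = 2.042 kg·m²/s.
After sticking, I_f = I_p + m R² = 0.1702 + (0.284)(1.54/2)² = 0.3385 kg·m².
ω_f = L_i / I_f = 2.042 / 0.3385 = 6.033 rad/s.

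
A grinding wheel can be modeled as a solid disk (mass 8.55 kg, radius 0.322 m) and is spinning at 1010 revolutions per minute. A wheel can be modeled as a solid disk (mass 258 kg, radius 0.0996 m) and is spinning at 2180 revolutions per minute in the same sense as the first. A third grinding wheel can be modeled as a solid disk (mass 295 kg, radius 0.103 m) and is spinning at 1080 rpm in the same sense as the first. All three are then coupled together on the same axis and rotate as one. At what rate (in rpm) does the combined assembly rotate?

|ω_f| ≈ 1500 rpm

No external torque acts about the common axis, so total angular momentum is conserved.
Moments of inertia: I_A = ½(8.55)(0.322)² = 0.4432 kg·m²; I_B = ½(258)(0.0996)² = 1.280 kg·m²; I_C = ½(295)(0.103)² = 1.565 kg·m².
Taking A's sense as positive: L = (0.4432)(1010) + (1.280)(2180) + (1.565)(1080) = 4927 kg·m²·rpm.
Combined I = 0.4432 + 1.280 + 1.565 = 3.288 kg·m².
ω_f = L / I = 4927 / 3.288 = 1499 rpm.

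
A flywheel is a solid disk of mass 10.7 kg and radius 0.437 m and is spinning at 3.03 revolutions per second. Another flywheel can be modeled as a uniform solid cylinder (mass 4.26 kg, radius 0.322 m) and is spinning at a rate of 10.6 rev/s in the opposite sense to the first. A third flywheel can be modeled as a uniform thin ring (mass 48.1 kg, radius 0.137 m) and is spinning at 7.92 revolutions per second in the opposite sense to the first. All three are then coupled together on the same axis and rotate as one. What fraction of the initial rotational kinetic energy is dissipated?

The coupling torques are internal; angular momentum about the shared axis is conserved.
Moments of inertia: I_A = ½(10.7)(0.437)² = 1.022 kg·m²; I_B = ½(4.26)(0.322)² = 0.2208 kg·m²; I_C = (48.1)(0.137)² = 0.9028 kg·m².
Taking A's sense as positive: L = (1.022)(3.03) − (0.2208)(10.6) − (0.9028)(7.92) = -6.395 kg·m²·rev/s.
Combined I = 1.022 + 0.2208 + 0.9028 = 2.145 kg·m².
ω_f = L / I = -6.395 / 2.145 = -2.981 rev/s.
KE_i = ½ΣIω² = 1793 J; KE_f = ½(2.145)(18.73)² = 376.3 J.
Fraction dissipated = (KE_i − KE_f)/KE_i = 0.7901.

fraction ≈ 0.790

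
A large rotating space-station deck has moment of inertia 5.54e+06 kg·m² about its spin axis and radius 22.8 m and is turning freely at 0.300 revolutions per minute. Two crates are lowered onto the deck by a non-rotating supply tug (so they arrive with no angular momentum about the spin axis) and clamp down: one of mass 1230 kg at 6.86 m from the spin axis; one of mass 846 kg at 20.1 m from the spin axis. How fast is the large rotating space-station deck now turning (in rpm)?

The added mass arrives with no angular momentum about the spin axis, and any external torque about the spin axis is negligible, so the system's angular momentum is conserved.
Added inertia Σmr² = (1230)(6.86)² + (846)(20.1)² = 3.997e+05 kg·m²; I_f = 5.540e+06 + 3.997e+05 = 5.940e+06 kg·m².
ω_f = I_p ω_i / I_f = (5.540e+06)(0.300) / 5.940e+06 = 0.2798 rpm.

ω_f ≈ 0.280 rpm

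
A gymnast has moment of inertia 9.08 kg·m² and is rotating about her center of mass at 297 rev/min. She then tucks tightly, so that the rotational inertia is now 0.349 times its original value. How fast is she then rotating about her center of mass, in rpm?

ω₂ ≈ 851 rpm

With no external torque about the axis, L is conserved: I₁ω₁ = I₂ω₂.
I₂ = 0.349 × 9.08 = 3.169 kg·m².
ω₂ = I₁ω₁ / I₂ = (9.080)(297 rpm) / (3.169) = 851.0 rpm.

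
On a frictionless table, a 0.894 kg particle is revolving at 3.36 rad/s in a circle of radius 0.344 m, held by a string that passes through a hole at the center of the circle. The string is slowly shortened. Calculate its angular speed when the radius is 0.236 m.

The constraining force is radial, so m r² ω about the center is conserved.
ω₂ = ω₁ (r₁/r₂)² = (3.36)(0.344/0.236)² = 7.139 rad/s.

ω₂ ≈ 7.14 rad/s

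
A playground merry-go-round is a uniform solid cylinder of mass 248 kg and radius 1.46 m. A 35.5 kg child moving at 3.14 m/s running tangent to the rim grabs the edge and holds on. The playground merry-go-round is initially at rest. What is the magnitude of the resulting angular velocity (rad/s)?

About the axle the impulsive forces during the collision are internal, so angular momentum about that axis is conserved.
I_p = ½(248)(1.46)² = 264.3 kg·m². Taking the sense of the child's angular momentum as positive, L_{child} = m v R = (35.5)(3.14)(1.46) = 162.7 kg·m²/s.
L_i = 0 + 162.7 = 162.7 kg·m²/s.
After sticking, I_f = I_p + m R² = 264.3 + (35.5)(1.46)² = 340.0 kg·m².
ω_f = L_i / I_f = 162.7 / 340.0 = 0.4787 rad/s.

|ω_f| ≈ 0.479 rad/s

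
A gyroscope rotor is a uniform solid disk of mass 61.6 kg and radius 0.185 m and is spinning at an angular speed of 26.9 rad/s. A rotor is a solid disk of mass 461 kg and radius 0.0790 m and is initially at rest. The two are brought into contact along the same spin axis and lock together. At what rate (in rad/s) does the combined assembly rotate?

|ω_f| ≈ 11.4 rad/s

No external torque acts about the common axis, so total angular momentum is conserved.
Moments of inertia: I_A = ½(61.6)(0.185)² = 1.054 kg·m²; I_B = ½(461)(0.0790)² = 1.439 kg·m².
Taking A's sense as positive: L = (1.054)(26.9) = 28.36 kg·m²·rad/s.
Combined I = 1.054 + 1.439 = 2.493 kg·m².
ω_f = L / I = 28.36 / 2.493 = 11.38 rad/s.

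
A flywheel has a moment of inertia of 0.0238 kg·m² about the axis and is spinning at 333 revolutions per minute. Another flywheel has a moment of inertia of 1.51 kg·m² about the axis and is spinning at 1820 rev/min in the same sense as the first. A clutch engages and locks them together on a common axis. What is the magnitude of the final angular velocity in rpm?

|ω_f| ≈ 1800 rpm

The coupling torques are internal; angular momentum about the shared axis is conserved.
Taking A's sense as positive: L = (0.02380)(333) + (1.510)(1820) = 2756 kg·m²·rpm.
Combined I = 0.02380 + 1.510 = 1.534 kg·m².
ω_f = L / I = 2756 / 1.534 = 1797 rpm.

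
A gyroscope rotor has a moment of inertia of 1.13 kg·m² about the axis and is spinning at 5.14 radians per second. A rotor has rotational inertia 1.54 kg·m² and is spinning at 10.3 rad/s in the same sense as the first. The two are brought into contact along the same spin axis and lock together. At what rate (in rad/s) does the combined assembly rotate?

The coupling torques are internal; angular momentum about the shared axis is conserved.
Taking A's sense as positive: L = (1.130)(5.14) + (1.540)(10.3) = 21.67 kg·m²·rad/s.
Combined I = 1.130 + 1.540 = 2.670 kg·m².
ω_f = L / I = 21.67 / 2.670 = 8.116 rad/s.

|ω_f| ≈ 8.12 rad/s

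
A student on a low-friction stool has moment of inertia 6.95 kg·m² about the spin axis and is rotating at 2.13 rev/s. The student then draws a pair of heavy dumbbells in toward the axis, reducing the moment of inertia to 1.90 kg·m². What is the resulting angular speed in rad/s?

ω₂ ≈ 49.0 rad/s

With no external torque about the axis, L is conserved: I₁ω₁ = I₂ω₂.
ω₂ = I₁ω₁ / I₂ = (6.950)(2.13 rev/s) / (1.900) = 7.791 rev/s = 48.95 rad/s.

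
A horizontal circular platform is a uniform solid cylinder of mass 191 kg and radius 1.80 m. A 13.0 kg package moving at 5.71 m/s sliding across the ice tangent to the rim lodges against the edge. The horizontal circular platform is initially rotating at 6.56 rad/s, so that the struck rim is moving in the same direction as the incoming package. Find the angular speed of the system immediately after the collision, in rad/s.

|ω_f| ≈ 6.15 rad/s

About the central axle the impulsive forces during the collision are internal, so angular momentum about that axis is conserved.
I_p = ½(191)(1.80)² = 309.4 kg·m². Taking the sense of the package's angular momentum as positive, L_{package} = m v R = (13.0)(5.71)(1.80) = 133.6 kg·m²/s.
L_i = +I_p ω_p + m v R = +(309.4)(6.56) + 133.6 = 2163 kg·m²/s.
After sticking, I_f = I_p + m R² = 309.4 + (13.0)(1.80)² = 351.5 kg·m².
ω_f = L_i / I_f = 2163 / 351.5 = 6.154 rad/s.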